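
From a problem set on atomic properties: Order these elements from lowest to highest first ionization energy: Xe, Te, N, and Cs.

Removing the outermost electron gets harder across a period and easier down a group.
These span different periods and groups, so the two trends combine.
Te > Cs: both effects reinforce here, so Te is clearly the higher of the two.
Xe > Te: Xe lies to the right of Te in period 5, so the across-period effect alone puts Xe higher.
N > Xe: the two effects oppose for this pair; the down-group effect wins (1402 vs 1170 kJ/mol).
Approximate values (kJ/mol): N 1402, Te 869, Xe 1170, Cs 376.
So from lowest to highest: Cs < Te < Xe < N.

Cs < Te < Xe < N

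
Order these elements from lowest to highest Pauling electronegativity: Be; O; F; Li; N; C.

Li is in period 2, group 1; Be is in period 2, group 2; C is in period 2, group 14; N is in period 2, group 15; O is in period 2, group 16; F is in period 2, group 17.
Smaller atoms with higher effective nuclear charge are more electronegative.
All lie in period 2, so electronegativity increases left to right.
So from lowest to highest: Li < Be < C < N < O < F.

Li < Be < C < N < O < F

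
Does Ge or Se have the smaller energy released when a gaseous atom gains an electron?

Ge is in period 4, group 14; Se is in period 4, group 16.
Atoms with high Z_eff and room in the valence shell (especially the halogens) have the most exothermic electron affinities.
All lie in period 4, so electron affinity increases left to right.
So Ge has the smaller energy released when a gaseous atom gains an electron (Ge < Se).

Ge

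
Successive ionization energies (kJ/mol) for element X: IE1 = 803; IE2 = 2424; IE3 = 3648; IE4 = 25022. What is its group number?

Group 13

Look for the largest jump between consecutive ionization energies: IE4/IE3 ≈ 6.9, far larger than any earlier ratio.
That jump marks the point where a core electron is being removed. So the atom has 3 valence electrons.
A main-group element with 3 valence electrons is in group 13.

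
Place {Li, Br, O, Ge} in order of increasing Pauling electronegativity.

Li < Ge < Br < O

Smaller atoms with higher effective nuclear charge are more electronegative.
These span different periods and groups, so the two trends combine.
Ge > Li: period and group pull opposite ways; the across-period shift dominates (2.01 vs 0.98).
Br > Ge: Br lies to the right of Ge in period 4, so the across-period effect alone puts Br higher.
O > Br: the two effects oppose for this pair; the down-group effect wins (3.44 vs 2.96).
Tabulated electronegativity (Pauling): Li 0.98, O 3.44, Ge 2.01, Br 2.96.
So from lowest to highest: Li < Ge < Br < O.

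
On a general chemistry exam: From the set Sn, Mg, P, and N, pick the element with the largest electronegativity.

N

Electronegativity increases across a period and decreases down a group, tracking effective nuclear charge and atomic size.
These span different periods and groups, so the two trends combine.
Sn > Mg: the two effects oppose for this pair; the across-period effect wins (1.96 vs 1.31).
P > Sn: relative to Sn, both the across-period and down-group shifts push P's electronegativity up.
N > P: they share group 15; the group trend gives N the larger value.
Approximate values (Pauling): N 3.04, Mg 1.31, P 2.19, Sn 1.96.
The largest electronegativity among these belongs to N.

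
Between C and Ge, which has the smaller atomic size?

C is in period 2, group 14; Ge is in period 4, group 14.
Atomic radius shrinks across a period as nuclear charge pulls the same shell inward, and grows down a group as new shells are added.
All are in group 14, so atomic radius increases down the group.
So C has the smaller atomic size (C < Ge).

C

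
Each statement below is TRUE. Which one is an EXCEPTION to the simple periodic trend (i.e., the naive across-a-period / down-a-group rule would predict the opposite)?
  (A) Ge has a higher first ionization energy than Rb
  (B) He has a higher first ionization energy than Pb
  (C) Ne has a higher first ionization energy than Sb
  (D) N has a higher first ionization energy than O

(D)

The general trend: first ionization energy increases across a period and decreases down a group.
(A) Ge (period 4, group 14) vs Rb (period 5, group 1): the stated order agrees with the simple trend.
(B) He (period 1, group 18) vs Pb (period 6, group 14): the stated order agrees with the simple trend.
(C) Ne (period 2, group 18) vs Sb (period 5, group 15): the stated order agrees with the simple trend.
(D) N (period 2, group 15) vs O (period 2, group 16): the stated order contradicts the simple trend.
The exception is (D): pairing an electron in O's 2p⁴ costs repulsion energy, so O ionizes more easily than half-filled N (2p³).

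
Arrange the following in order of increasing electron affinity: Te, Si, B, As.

B < As < Si < Te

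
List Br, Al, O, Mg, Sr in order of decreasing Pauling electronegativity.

O is in period 2, group 16; Mg is in period 3, group 2; Al is in period 3, group 13; Br is in period 4, group 17; Sr is in period 5, group 2.
Smaller atoms with higher effective nuclear charge are more electronegative.
These span different periods and groups, so the two trends combine.
Mg > Sr: they share group 2; the group trend gives Mg the larger value.
Al > Mg: Al lies to the right of Mg in period 3, so the across-period effect alone puts Al higher.
Br > Al: the two effects oppose for this pair; the across-period effect wins (2.96 vs 1.61).
O > Br: period and group pull opposite ways; the down-group shift dominates (3.44 vs 2.96).
Approximate values (Pauling): O 3.44, Mg 1.31, Al 1.61, Br 2.96, Sr 0.95.
So from highest to lowest: O > Br > Al > Mg > Sr.

O, Br, Al, Mg, Sr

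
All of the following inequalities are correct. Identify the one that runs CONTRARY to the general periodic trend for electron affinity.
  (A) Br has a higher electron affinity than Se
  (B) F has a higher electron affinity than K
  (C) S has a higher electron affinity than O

The general trend: electron affinity increases across a period and decreases down a group.
(A) Br (period 4, group 17) vs Se (period 4, group 16): the stated order agrees with the simple trend.
(B) F (period 2, group 17) vs K (period 4, group 1): the stated order agrees with the simple trend.
(C) S (period 3, group 16) vs O (period 2, group 16): the stated order contradicts the simple trend.
The exception is (C): the compact 2p subshell of O repels the added electron more than S's larger 3p does.

(C)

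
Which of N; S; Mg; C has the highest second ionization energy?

N

The second ionization energy removes an electron from the +1 ion. For each element: N⁺ still has 4 valence electrons; S⁺ still has 5 valence electrons; Mg⁺ still has 1 valence electron; C⁺ still has 3 valence electrons.
All are still removing valence electrons, so compare the +1 ions as you would atoms: IE_2 generally rises across a period (higher Z_eff) and falls down a group (larger shell), subject to the usual subshell exceptions.
Valence configurations: N⁺ [He]2s²2p², S⁺ [Ne]3s²3p³, Mg⁺ [Ne]3s¹, C⁺ [He]2s²2p¹.
The numbers (kJ/mol): N 2856, S 2252, Mg 1451, C 2353.
Putting it together, IE_2: Mg < S < C < N.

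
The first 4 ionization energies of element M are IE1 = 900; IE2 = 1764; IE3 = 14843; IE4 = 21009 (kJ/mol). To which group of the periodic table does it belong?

Look for the largest jump between consecutive ionization energies: IE3/IE2 ≈ 8.4, far larger than any earlier ratio.
That jump marks the point where a core electron is being removed. So the atom has 2 valence electrons.
A main-group element with 2 valence electrons is in group 2.

Group 2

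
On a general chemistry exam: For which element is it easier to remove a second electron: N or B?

B

The second ionization energy removes an electron from the +1 ion. For each element: N⁺ still has 4 valence electrons; B⁺ still has 2 valence electrons.
All are still removing valence electrons, so compare the +1 ions as you would atoms: IE_2 generally rises across a period (higher Z_eff) and falls down a group (larger shell), subject to the usual subshell exceptions.
Valence configurations: N⁺ [He]2s²2p², B⁺ [He]2s².
The numbers (kJ/mol): N 2856, B 2427.
So the second ionization energies run B < N.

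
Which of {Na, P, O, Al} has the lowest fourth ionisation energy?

P

After 3 electrons have been removed, what remains? Na³⁺ is already 2 electrons into the core; P³⁺ still has 2 valence electrons; O³⁺ still has 3 valence electrons; Al³⁺ is the bare [Ne] core.
Breaking into a closed-shell core is much more expensive than removing a leftover valence electron — Na and Al have the largest IE_4 here.
Valence configurations: P³⁺ [Ne]3s², O³⁺ [He]2s²2p¹.
The numbers (kJ/mol): Na 9543, P 4964, O 7469, Al 11577.
Overall IE_4 order: P < O < Na < Al.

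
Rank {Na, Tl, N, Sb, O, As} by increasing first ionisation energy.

Na, Tl, Sb, As, O, N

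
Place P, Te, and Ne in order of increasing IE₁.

Te, P, Ne

Ne is in period 2, group 18; P is in period 3, group 15; Te is in period 5, group 16.
First ionization energy rises across a period (greater Z_eff holds electrons more tightly) and falls down a group (valence electrons are farther from the nucleus).
Here both period and group differ, so the two effects have to be weighed against each other.
P > Te: period and group pull opposite ways; the down-group shift dominates (1012 vs 869 kJ/mol).
Ne > P: relative to P, both the across-period and down-group shifts push Ne's first ionization energy up.
For reference (kJ/mol): Ne 2081, P 1012, Te 869.
So from lowest to highest: Te < P < Ne.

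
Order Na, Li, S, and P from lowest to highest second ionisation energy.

Consider each +1 ion: Na⁺ is the bare [Ne] core; Li⁺ is the bare [He] core; S⁺ still has 5 valence electrons; P⁺ still has 4 valence electrons.
Core electrons are held far more tightly than valence electrons, so Na and Li top the IE_2 order.
Valence configurations: S⁺ [Ne]3s²3p³, P⁺ [Ne]3s²3p².
Tabulated IE_2 (kJ/mol): Na 4562, Li 7298, S 2252, P 1907.
Overall IE_2 order: P < S < Na < Li.

P < S < Na < Li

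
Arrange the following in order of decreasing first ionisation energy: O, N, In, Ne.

Ne, N, O, In

N is in period 2, group 15; O is in period 2, group 16; Ne is in period 2, group 18; In is in period 5, group 13.
Removing the outermost electron gets harder across a period and easier down a group.
These span different periods and groups, so the two trends combine.
O > In: both effects reinforce here, so O is clearly the higher of the two.
N > O: this pair runs against the simple trend — see the exception note.
Ne > N: Ne lies to the right of N in period 2, so the across-period effect alone puts Ne higher.
Note the exception: N has a higher first ionization energy than O, contrary to the simple trend — pairing an electron in O's 2p⁴ costs repulsion energy, so O ionizes more easily than half-filled N (2p³).
Tabulated first ionization energy (kJ/mol): N 1402, O 1314, Ne 2081, In 558.
So from highest to lowest: Ne > N > O > In.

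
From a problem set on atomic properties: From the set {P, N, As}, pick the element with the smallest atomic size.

N

Across a period the added protons contract the valence shell; down a group each new principal shell makes the atom larger.
All are in group 15, so atomic radius increases down the group.
The smallest atomic size among these belongs to N.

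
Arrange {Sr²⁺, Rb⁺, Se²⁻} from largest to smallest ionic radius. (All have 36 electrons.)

Se²⁻, Rb⁺, Sr²⁺

All of these have 36 electrons, so size is governed by nuclear charge alone: the more protons, the stronger the pull on the same electron cloud, and the smaller the ion.
Nuclear charges: Sr²⁺ (Z=38), Rb⁺ (Z=37), Se²⁻ (Z=34).
Largest to smallest: Se²⁻ > Rb⁺ > Sr²⁺.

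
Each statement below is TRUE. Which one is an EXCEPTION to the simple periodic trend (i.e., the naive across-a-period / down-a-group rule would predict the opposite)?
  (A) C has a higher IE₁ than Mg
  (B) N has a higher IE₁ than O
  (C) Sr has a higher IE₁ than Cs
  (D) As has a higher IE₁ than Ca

(B)

The general trend: IE₁ increases across a period and decreases down a group.
(A) C (period 2, group 14) vs Mg (period 3, group 2): the stated order agrees with the simple trend.
(B) N (period 2, group 15) vs O (period 2, group 16): the stated order contradicts the simple trend.
(C) Sr (period 5, group 2) vs Cs (period 6, group 1): the stated order agrees with the simple trend.
(D) As (period 4, group 15) vs Ca (period 4, group 2): the stated order agrees with the simple trend.
The exception is (B): pairing an electron in O's 2p⁴ costs repulsion energy, so O ionizes more easily than half-filled N (2p³).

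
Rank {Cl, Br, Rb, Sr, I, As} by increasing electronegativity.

Rb < Sr < As < I < Br < Cl

Cl is in period 3, group 17; As is in period 4, group 15; Br is in period 4, group 17; Rb is in period 5, group 1; Sr is in period 5, group 2; I is in period 5, group 17.
Atoms toward the upper right of the periodic table pull bonding electrons most strongly.
Neither a single period nor a single group — weigh both effects.
Sr > Rb: Sr lies to the right of Rb in period 5, so the across-period effect alone puts Sr higher.
As > Sr: both effects reinforce here, so As is clearly the higher of the two.
I > As: period and group pull opposite ways; the across-period shift dominates (2.66 vs 2.18).
Br > I: they share group 17; the group trend gives Br the larger value.
Cl > Br: Cl sits above Br in group 17, so the down-group effect alone puts Cl higher.
Tabulated electronegativity (Pauling): Cl 3.16, As 2.18, Br 2.96, Rb 0.82, Sr 0.95, I 2.66.
So from lowest to highest: Rb < Sr < As < I < Br < Cl.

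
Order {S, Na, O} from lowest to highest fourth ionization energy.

After 3 electrons have been removed, what remains? S³⁺ still has 3 valence electrons; Na³⁺ is already 2 electrons into the core; O³⁺ still has 3 valence electrons.
Breaking into a closed-shell core is much more expensive than removing a leftover valence electron — Na has the largest IE_4 here.
Valence configurations: S³⁺ [Ne]3s²3p¹, O³⁺ [He]2s²2p¹.
The numbers (kJ/mol): S 4556, Na 9543, O 7469.
Putting it together, IE_4: S < O < Na.

S < O < Na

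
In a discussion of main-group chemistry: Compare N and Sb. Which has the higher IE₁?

N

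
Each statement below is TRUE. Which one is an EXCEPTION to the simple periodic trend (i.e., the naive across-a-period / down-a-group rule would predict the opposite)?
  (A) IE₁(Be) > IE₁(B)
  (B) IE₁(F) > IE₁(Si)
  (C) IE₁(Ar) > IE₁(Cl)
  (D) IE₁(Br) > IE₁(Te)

(A)

The general trend: first ionisation energy increases across a period and decreases down a group.
(A) Be (period 2, group 2) vs B (period 2, group 13): the stated order contradicts the simple trend.
(B) F (period 2, group 17) vs Si (period 3, group 14): the stated order agrees with the simple trend.
(C) Ar (period 3, group 18) vs Cl (period 3, group 17): the stated order agrees with the simple trend.
(D) Br (period 4, group 17) vs Te (period 5, group 16): the stated order agrees with the simple trend.
The exception is (A): removing B's lone 2p electron is easier than breaking Be's filled 2s².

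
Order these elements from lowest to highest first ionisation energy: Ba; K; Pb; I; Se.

K is in period 4, group 1; Se is in period 4, group 16; I is in period 5, group 17; Ba is in period 6, group 2; Pb is in period 6, group 14.
Across a period the outer electron is held more tightly (higher IE₁); down a group it sits in a higher shell, more shielded, and comes off more easily.
Here both period and group differ, so the two effects have to be weighed against each other.
Ba > K: period and group pull opposite ways; the across-period shift dominates (503 vs 419 kJ/mol).
Pb > Ba: both are in period 6; the period trend gives Pb the larger value.
Se > Pb: both effects reinforce here, so Se is clearly the higher of the two.
I > Se: the two effects oppose for this pair; the across-period effect wins (1008 vs 941 kJ/mol).
For reference (kJ/mol): K 419, Se 941, I 1008, Ba 503, Pb 716.
So from lowest to highest: K < Ba < Pb < Se < I.

K < Ba < Pb < Se < I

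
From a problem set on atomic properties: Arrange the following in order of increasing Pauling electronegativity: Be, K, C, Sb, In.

Be is in period 2, group 2; C is in period 2, group 14; K is in period 4, group 1; In is in period 5, group 13; Sb is in period 5, group 15.
Atoms toward the upper right of the periodic table pull bonding electrons most strongly.
Here both period and group differ, so the two effects have to be weighed against each other.
Be > K: both effects reinforce here, so Be is clearly the higher of the two.
In > Be: the two effects oppose for this pair; the across-period effect wins (1.78 vs 1.57).
Sb > In: both are in period 5; the period trend gives Sb the larger value.
C > Sb: the two effects oppose for this pair; the down-group effect wins (2.55 vs 2.05).
For reference (Pauling): Be 1.57, C 2.55, K 0.82, In 1.78, Sb 2.05.
So from lowest to highest: K < Be < In < Sb < C.

K < Be < In < Sb < C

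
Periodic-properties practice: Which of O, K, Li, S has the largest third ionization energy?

Li

Consider each +2 ion: O²⁺ still has 4 valence electrons; K²⁺ is already 1 electron into the core; Li²⁺ is already 1 electron into the core; S²⁺ still has 4 valence electrons.
Usually core removal costs more than valence removal, but here the competition is close: a tightly held n=2 valence electron can cost more to remove than an n=3 core electron, so the actual values have to decide it.
Valence configurations: O²⁺ [He]2s²2p², S²⁺ [Ne]3s²3p².
The numbers (kJ/mol): O 5300, K 4420, Li 11815, S 3357.
Putting it together, IE_3: S < K < O < Li.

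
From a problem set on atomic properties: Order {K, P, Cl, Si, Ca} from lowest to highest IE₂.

IE_2 is the cost of taking one more electron from the +1 cation: K⁺ is the bare [Ar] core; P⁺ still has 4 valence electrons; Cl⁺ still has 6 valence electrons; Si⁺ still has 3 valence electrons; Ca⁺ still has 1 valence electron.
Core electrons are held far more tightly than valence electrons, so K tops the IE_2 order.
Valence configurations: P⁺ [Ne]3s²3p², Cl⁺ [Ne]3s²3p⁴, Si⁺ [Ne]3s²3p¹, Ca⁺ [Ar]4s¹.
Approximate IE_2 values (kJ/mol): K 3052, P 1907, Cl 2298, Si 1577, Ca 1145.
Putting it together, IE_2: Ca < Si < P < Cl < K.

Ca, Si, P, Cl, K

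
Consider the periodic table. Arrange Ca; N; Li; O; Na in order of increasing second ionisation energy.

After 1 electron has been removed, what remains? Ca⁺ still has 1 valence electron; N⁺ still has 4 valence electrons; Li⁺ is the bare [He] core; O⁺ still has 5 valence electrons; Na⁺ is the bare [Ne] core.
Pulling an electron out of a noble-gas core costs far more than removing a remaining valence electron, so Na and Li sit at the high end of IE_2.
Valence configurations: Ca⁺ [Ar]4s¹, N⁺ [He]2s²2p², O⁺ [He]2s²2p³.
Tabulated IE_2 (kJ/mol): Ca 1145, N 2856, Li 7298, O 3388, Na 4562.
So the second ionization energies run Ca < N < O < Na < Li.

Ca, N, O, Na, Li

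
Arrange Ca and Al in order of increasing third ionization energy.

The third ionization energy removes an electron from the +2 ion. For each element: Ca²⁺ is the bare [Ar] core; Al²⁺ still has 1 valence electron.
Pulling an electron out of a noble-gas core costs far more than removing a remaining valence electron, so Ca sits at the high end of IE_3.
Approximate IE_3 values (kJ/mol): Ca 4912, Al 2745.
So the third ionization energies run Al < Ca.

Al < Ca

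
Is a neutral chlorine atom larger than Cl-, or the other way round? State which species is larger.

Forming Cl- adds 1 electron to Cl. More electron–electron repulsion in the same shell, with unchanged nuclear charge, lets the cloud expand.
An anion is larger than its parent atom: Cl- > Cl.

Cl-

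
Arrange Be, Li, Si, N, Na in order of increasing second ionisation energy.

Si, Be, N, Na, Li

IE_2 is the cost of taking one more electron from the +1 cation: Be⁺ still has 1 valence electron; Li⁺ is the bare [He] core; Si⁺ still has 3 valence electrons; N⁺ still has 4 valence electrons; Na⁺ is the bare [Ne] core.
Core electrons are held far more tightly than valence electrons, so Na and Li top the IE_2 order.
Valence configurations: Be⁺ [He]2s¹, Si⁺ [Ne]3s²3p¹, N⁺ [He]2s²2p².
Approximate IE_2 values (kJ/mol): Be 1757, Li 7298, Si 1577, N 2856, Na 4562.
So the second ionization energies run Si < Be < N < Na < Li.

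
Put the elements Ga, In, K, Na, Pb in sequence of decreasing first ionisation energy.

Pb > Ga > In > Na > K

Na is in period 3, group 1; K is in period 4, group 1; Ga is in period 4, group 13; In is in period 5, group 13; Pb is in period 6, group 14.
IE₁ increases left→right with effective nuclear charge and decreases top→bottom as the valence shell moves farther out.
Here both period and group differ, so the two effects have to be weighed against each other.
Na > K: they share group 1; the group trend gives Na the larger value.
In > Na: period and group pull opposite ways; the across-period shift dominates (558 vs 496 kJ/mol).
Ga > In: Ga sits above In in group 13, so the down-group effect alone puts Ga higher.
Pb > Ga: the two effects oppose for this pair; the across-period effect wins (716 vs 579 kJ/mol).
Approximate values (kJ/mol): Na 496, K 419, Ga 579, In 558, Pb 716.
So from highest to lowest: Pb > Ga > In > Na > K.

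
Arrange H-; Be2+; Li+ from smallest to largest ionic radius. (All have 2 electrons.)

All of these have 2 electrons, so size is governed by nuclear charge alone: the more protons, the stronger the pull on the same electron cloud, and the smaller the ion.
Nuclear charges: Be2+ (Z=4), Li+ (Z=3), H- (Z=1).
Smallest to largest: Be2+ < Li+ < H-.

Be2+ < Li+ < H-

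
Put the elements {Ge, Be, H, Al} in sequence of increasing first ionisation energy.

Al < Ge < Be < H

Removing the outermost electron gets harder across a period and easier down a group.
A diagonal step moves right (one effect) and down (the opposite effect) at once.
Ge > Al: period and group pull opposite ways; the across-period shift dominates (762 vs 578 kJ/mol).
Be > Ge: period and group pull opposite ways; the down-group shift dominates (900 vs 762 kJ/mol).
H > Be: period and group pull opposite ways; the down-group shift dominates (1312 vs 900 kJ/mol).
For reference (kJ/mol): H 1312, Be 900, Al 578, Ge 762.
So from lowest to highest: Al < Ge < Be < H.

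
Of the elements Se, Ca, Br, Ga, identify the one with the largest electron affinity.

Br

Adding an electron releases more energy for atoms nearer the top right (short of the noble gases).
All lie in period 4, so electron affinity increases left to right.
The largest electron affinity among these belongs to Br.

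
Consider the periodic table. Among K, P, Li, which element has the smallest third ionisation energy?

P

After 2 electrons have been removed, what remains? K²⁺ is already 1 electron into the core; P²⁺ still has 3 valence electrons; Li²⁺ is already 1 electron into the core.
Breaking into a closed-shell core is much more expensive than removing a leftover valence electron — K and Li have the largest IE_3 here.
The numbers (kJ/mol): K 4420, P 2914, Li 11815.
Hence IE_3: P < K < Li.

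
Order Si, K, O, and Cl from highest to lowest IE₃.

IE_3 is the cost of taking one more electron from the +2 cation: Si²⁺ still has 2 valence electrons; K²⁺ is already 1 electron into the core; O²⁺ still has 4 valence electrons; Cl²⁺ still has 5 valence electrons.
Usually core removal costs more than valence removal, but here the competition is close: a tightly held n=2 valence electron can cost more to remove than an n=3 core electron, so the actual values have to decide it.
Valence configurations: Si²⁺ [Ne]3s², O²⁺ [He]2s²2p², Cl²⁺ [Ne]3s²3p³.
Approximate IE_3 values (kJ/mol): Si 3232, K 4420, O 5300, Cl 3822.
So the third ionization energies run Si < Cl < K < O.

O > K > Cl > Si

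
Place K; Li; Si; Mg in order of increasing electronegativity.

EN rises left→right (higher Z_eff, smaller atoms) and falls top→bottom (larger, more shielded atoms).
Here both period and group differ, so the two effects have to be weighed against each other.
Li > K: Li sits above K in group 1, so the down-group effect alone puts Li higher.
Mg > Li: period and group pull opposite ways; the across-period shift dominates (1.31 vs 0.98).
Si > Mg: both are in period 3; the period trend gives Si the larger value.
For reference (Pauling): Li 0.98, Mg 1.31, Si 1.90, K 0.82.
So from lowest to highest: K < Li < Mg < Si.

K < Li < Mg < Si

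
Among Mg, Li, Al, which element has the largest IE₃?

IE_3 is the cost of taking one more electron from the +2 cation: Mg²⁺ is the bare [Ne] core; Li²⁺ is already 1 electron into the core; Al²⁺ still has 1 valence electron.
Pulling an electron out of a noble-gas core costs far more than removing a remaining valence electron, so Mg and Li sit at the high end of IE_3.
The numbers (kJ/mol): Mg 7733, Li 11815, Al 2745.
Overall IE_3 order: Al < Mg < Li.

Li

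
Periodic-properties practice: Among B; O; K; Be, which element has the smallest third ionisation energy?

Consider each +2 ion: B²⁺ still has 1 valence electron; O²⁺ still has 4 valence electrons; K²⁺ is already 1 electron into the core; Be²⁺ is the bare [He] core.
Usually core removal costs more than valence removal, but here the competition is close: a tightly held n=2 valence electron can cost more to remove than an n=3 core electron, so the actual values have to decide it.
Valence configurations: B²⁺ [He]2s¹, O²⁺ [He]2s²2p².
Approximate IE_3 values (kJ/mol): B 3660, O 5300, K 4420, Be 14849.
Hence IE_3: B < K < O < Be.

B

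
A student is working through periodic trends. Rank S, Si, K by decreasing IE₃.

K > S > Si

IE_3 is the cost of taking one more electron from the +2 cation: S²⁺ still has 4 valence electrons; Si²⁺ still has 2 valence electrons; K²⁺ is already 1 electron into the core.
Core electrons are held far more tightly than valence electrons, so K tops the IE_3 order.
Valence configurations: S²⁺ [Ne]3s²3p², Si²⁺ [Ne]3s².
Tabulated IE_3 (kJ/mol): S 3357, Si 3232, K 4420.
Hence IE_3: Si < S < K.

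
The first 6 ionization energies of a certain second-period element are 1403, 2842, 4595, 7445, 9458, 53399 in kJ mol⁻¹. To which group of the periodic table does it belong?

Look for the largest jump between consecutive ionization energies: IE6/IE5 ≈ 5.6, far larger than any earlier ratio.
That jump marks the point where a core electron is being removed. So the atom has 5 valence electrons.
A main-group element with 5 valence electrons is in group 15.

Group 15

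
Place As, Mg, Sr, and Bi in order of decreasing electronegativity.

Mg is in period 3, group 2; As is in period 4, group 15; Sr is in period 5, group 2; Bi is in period 6, group 15.
EN rises left→right (higher Z_eff, smaller atoms) and falls top→bottom (larger, more shielded atoms).
These span different periods and groups, so the two trends combine.
Mg > Sr: Mg sits above Sr in group 2, so the down-group effect alone puts Mg higher.
Bi > Mg: period and group pull opposite ways; the across-period shift dominates (2.02 vs 1.31).
As > Bi: As sits above Bi in group 15, so the down-group effect alone puts As higher.
Approximate values (Pauling): Mg 1.31, As 2.18, Sr 0.95, Bi 2.02.
So from highest to lowest: As > Bi > Mg > Sr.

As, Bi, Mg, Sr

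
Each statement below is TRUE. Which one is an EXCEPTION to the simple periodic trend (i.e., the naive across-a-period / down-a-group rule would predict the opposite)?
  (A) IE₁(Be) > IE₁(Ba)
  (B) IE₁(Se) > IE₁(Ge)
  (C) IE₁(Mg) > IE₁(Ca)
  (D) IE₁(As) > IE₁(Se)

The general trend: first ionisation energy increases across a period and decreases down a group.
(A) Be (period 2, group 2) vs Ba (period 6, group 2): the stated order agrees with the simple trend.
(B) Se (period 4, group 16) vs Ge (period 4, group 14): the stated order agrees with the simple trend.
(C) Mg (period 3, group 2) vs Ca (period 4, group 2): the stated order agrees with the simple trend.
(D) As (period 4, group 15) vs Se (period 4, group 16): the stated order contradicts the simple trend.
The exception is (D): Se (4p⁴) ionizes more easily than half-filled As (4p³).

(D)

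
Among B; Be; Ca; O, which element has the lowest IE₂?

Ca

Consider each +1 ion: B⁺ still has 2 valence electrons; Be⁺ still has 1 valence electron; Ca⁺ still has 1 valence electron; O⁺ still has 5 valence electrons.
All are still removing valence electrons, so compare the +1 ions as you would atoms: IE_2 generally rises across a period (higher Z_eff) and falls down a group (larger shell), subject to the usual subshell exceptions.
Valence configurations: B⁺ [He]2s², Be⁺ [He]2s¹, Ca⁺ [Ar]4s¹, O⁺ [He]2s²2p³.
Approximate IE_2 values (kJ/mol): B 2427, Be 1757, Ca 1145, O 3388.
Hence IE_2: Ca < Be < B < O.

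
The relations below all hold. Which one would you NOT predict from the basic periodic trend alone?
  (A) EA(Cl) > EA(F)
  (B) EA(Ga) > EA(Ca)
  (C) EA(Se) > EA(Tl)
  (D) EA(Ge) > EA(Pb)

(A)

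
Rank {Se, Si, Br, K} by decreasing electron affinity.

Br > Se > Si > K

Si is in period 3, group 14; K is in period 4, group 1; Se is in period 4, group 16; Br is in period 4, group 17.
EA tends to increase across a period and decrease down a group, though the pattern is less regular than for IE or radius.
Neither a single period nor a single group — weigh both effects.
Si > K: both effects reinforce here, so Si is clearly the higher of the two.
Se > Si: period and group pull opposite ways; the across-period shift dominates (195 vs 134 kJ/mol).
Br > Se: both are in period 4; the period trend gives Br the larger value.
For reference (kJ/mol): Si 134, K 48, Se 195, Br 325.
So from highest to lowest: Br > Se > Si > K.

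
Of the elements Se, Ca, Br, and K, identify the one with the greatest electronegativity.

EN rises left→right (higher Z_eff, smaller atoms) and falls top→bottom (larger, more shielded atoms).
All lie in period 4, so electronegativity increases left to right.
The greatest electronegativity among these belongs to Br.

Br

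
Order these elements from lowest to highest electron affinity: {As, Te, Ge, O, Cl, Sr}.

Atoms with high Z_eff and room in the valence shell (especially the halogens) have the most exothermic electron affinities.
These span different periods and groups, so the two trends combine.
As > Sr: relative to Sr, both the across-period and down-group shifts push As's electron affinity up.
Ge > As: this pair runs against the simple trend — see the exception note.
O > Ge: relative to Ge, both the across-period and down-group shifts push O's electron affinity up.
Te > O: this pair runs against the simple trend — see the exception note.
Cl > Te: relative to Te, both the across-period and down-group shifts push Cl's electron affinity up.
Note the exception: Ge has a higher electron affinity than As, contrary to the simple trend — adding an electron to As's half-filled 4p³ is unfavourable, so Ge (4p²) has the more exothermic EA.
Note the exception: Te has a higher electron affinity than O, contrary to the simple trend — O's compact 2p subshell gives strong electron–electron repulsion on the added electron.
Tabulated electron affinity (kJ/mol): O 141, Cl 349, Ge 119, As 78, Sr 5, Te 190.
So from lowest to highest: Sr < As < Ge < O < Te < Cl.

Sr < As < Ge < O < Te < Cl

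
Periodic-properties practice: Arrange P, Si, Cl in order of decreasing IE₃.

Cl, Si, P

After 2 electrons have been removed, what remains? P²⁺ still has 3 valence electrons; Si²⁺ still has 2 valence electrons; Cl²⁺ still has 5 valence electrons.
All are still removing valence electrons, so compare the +2 ions as you would atoms: IE_3 generally rises across a period (higher Z_eff) and falls down a group (larger shell), subject to the usual subshell exceptions.
Valence configurations: P²⁺ [Ne]3s²3p¹, Si²⁺ [Ne]3s², Cl²⁺ [Ne]3s²3p³.
P²⁺ loses a lone 3p electron whereas Si²⁺ must break into a filled 3s² pair, so IE_3(Si) > IE_3(P) even though P has the higher nuclear charge.
Tabulated IE_3 (kJ/mol): P 2914, Si 3232, Cl 3822.
So the third ionization energies run P < Si < Cl.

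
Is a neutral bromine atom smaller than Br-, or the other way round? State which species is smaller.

Br

Forming Br- adds 1 electron to Br. More electron–electron repulsion in the same shell, with unchanged nuclear charge, lets the cloud expand.
An anion is larger than its parent atom: Br- > Br.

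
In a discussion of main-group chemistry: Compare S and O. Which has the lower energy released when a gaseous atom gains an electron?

O

O is in period 2, group 16; S is in period 3, group 16.
Adding an electron releases more energy for atoms nearer the top right (short of the noble gases).
All are in group 16; the group trend (electron affinity increases up the group) applies, with the exception below.
Note the exception: S has a higher electron affinity than O, contrary to the simple trend — the compact 2p subshell of O repels the added electron more than S's larger 3p does.
Tabulated electron affinity (kJ/mol): O 141, S 200.
So O has the lower energy released when a gaseous atom gains an electron (O < S).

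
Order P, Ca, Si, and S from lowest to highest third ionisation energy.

P < Si < S < Ca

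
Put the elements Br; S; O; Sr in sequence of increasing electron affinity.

Sr < O < S < Br

O is in period 2, group 16; S is in period 3, group 16; Br is in period 4, group 17; Sr is in period 5, group 2.
Adding an electron releases more energy for atoms nearer the top right (short of the noble gases).
Here both period and group differ, so the two effects have to be weighed against each other.
O > Sr: relative to Sr, both the across-period and down-group shifts push O's electron affinity up.
S > O: this pair runs against the simple trend — see the exception note.
Br > S: the two effects oppose for this pair; the across-period effect wins (325 vs 200 kJ/mol).
Note the exception: S has a higher electron affinity than O, contrary to the simple trend — the compact 2p subshell of O repels the added electron more than S's larger 3p does.
Approximate values (kJ/mol): O 141, S 200, Br 325, Sr 5.
So from lowest to highest: Sr < O < S < Br.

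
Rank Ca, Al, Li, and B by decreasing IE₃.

Li > Ca > B > Al

The third ionization energy removes an electron from the +2 ion. For each element: Ca²⁺ is the bare [Ar] core; Al²⁺ still has 1 valence electron; Li²⁺ is already 1 electron into the core; B²⁺ still has 1 valence electron.
Core electrons are held far more tightly than valence electrons, so Ca and Li top the IE_3 order.
Valence configurations: Al²⁺ [Ne]3s¹, B²⁺ [He]2s¹.
Tabulated IE_3 (kJ/mol): Ca 4912, Al 2745, Li 11815, B 3660.
So the third ionization energies run Al < B < Ca < Li.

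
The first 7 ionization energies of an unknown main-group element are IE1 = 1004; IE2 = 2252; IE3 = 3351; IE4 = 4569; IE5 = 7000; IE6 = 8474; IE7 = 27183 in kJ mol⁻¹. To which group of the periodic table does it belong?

Look for the largest jump between consecutive ionization energies: IE7/IE6 ≈ 3.2, far larger than any earlier ratio.
That jump marks the point where a core electron is being removed. So the atom has 6 valence electrons.
A main-group element with 6 valence electrons is in group 16.

Group 16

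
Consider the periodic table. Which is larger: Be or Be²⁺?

Forming Be²⁺ removes 2 electrons from Be. Fewer electrons for the same nuclear charge means less shielding and a higher Z_eff on the remaining electrons, and for main-group metals the entire outer shell is lost.
A cation is smaller than its parent atom: Be²⁺ < Be.

Be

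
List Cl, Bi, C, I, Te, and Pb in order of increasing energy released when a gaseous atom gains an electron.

C is in period 2, group 14; Cl is in period 3, group 17; Te is in period 5, group 16; I is in period 5, group 17; Pb is in period 6, group 14; Bi is in period 6, group 15.
Adding an electron releases more energy for atoms nearer the top right (short of the noble gases).
Here both period and group differ, so the two effects have to be weighed against each other.
Bi > Pb: Bi lies to the right of Pb in period 6, so the across-period effect alone puts Bi higher.
C > Bi: the two effects oppose for this pair; the down-group effect wins (122 vs 91 kJ/mol).
Te > C: period and group pull opposite ways; the across-period shift dominates (190 vs 122 kJ/mol).
I > Te: both are in period 5; the period trend gives I the larger value.
Cl > I: Cl sits above I in group 17, so the down-group effect alone puts Cl higher.
Tabulated electron affinity (kJ/mol): C 122, Cl 349, Te 190, I 295, Pb 35, Bi 91.
So from lowest to highest: Pb < Bi < C < Te < I < Cl.

Pb < Bi < C < Te < I < Cl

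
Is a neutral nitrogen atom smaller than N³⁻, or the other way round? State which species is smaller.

Forming N³⁻ adds 3 electrons to N. More electron–electron repulsion in the same shell, with unchanged nuclear charge, lets the cloud expand.
An anion is larger than its parent atom: N³⁻ > N.

N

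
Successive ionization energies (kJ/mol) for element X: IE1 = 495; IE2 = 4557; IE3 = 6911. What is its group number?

Group 1

Look for the largest jump between consecutive ionization energies: IE2/IE1 ≈ 9.2, far larger than any earlier ratio.
That jump marks the point where a core electron is being removed. So the atom has 1 valence electron.
A main-group element with 1 valence electron is in group 1.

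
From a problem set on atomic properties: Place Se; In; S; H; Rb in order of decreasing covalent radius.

Rb > In > Se > S > H

H is in period 1, group 1; S is in period 3, group 16; Se is in period 4, group 16; Rb is in period 5, group 1; In is in period 5, group 13.
Moving right in a period, electrons are added to the same shell under a stronger nuclear pull, so atoms get smaller; moving down, a new shell is opened and atoms get larger.
Here both period and group differ, so the two effects have to be weighed against each other.
S > H: period and group pull opposite ways; the down-group shift dominates (103 vs 32 pm).
Se > S: Se sits below S in group 16, so the down-group effect alone puts Se larger.
In > Se: relative to Se, both the across-period and down-group shifts push In's atomic radius up.
Rb > In: Rb lies to the left of In in period 5, so the across-period effect alone puts Rb larger.
Tabulated atomic radius (pm): H 32, S 103, Se 116, Rb 210, In 142.
So from largest to smallest: Rb > In > Se > S > H.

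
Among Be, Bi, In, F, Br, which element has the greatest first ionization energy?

F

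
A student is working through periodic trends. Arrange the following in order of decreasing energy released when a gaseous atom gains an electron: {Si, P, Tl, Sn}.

Si > Sn > P > Tl

Si is in period 3, group 14; P is in period 3, group 15; Sn is in period 5, group 14; Tl is in period 6, group 13.
Atoms with high Z_eff and room in the valence shell (especially the halogens) have the most exothermic electron affinities.
Here both period and group differ, so the two effects have to be weighed against each other.
P > Tl: relative to Tl, both the across-period and down-group shifts push P's electron affinity up.
Sn > P: this pair runs against the simple trend — see the exception note.
Si > Sn: they share group 14; the group trend gives Si the larger value.
Note the exception: Sn has a higher electron affinity than P, contrary to the simple trend — adding an electron to P's half-filled np³ subshell costs electron-pairing energy.
Note the exception: Si has a higher electron affinity than P, contrary to the simple trend — adding an electron to P's half-filled 3p³ is unfavourable, so Si (3p²) has the more exothermic EA.
Approximate values (kJ/mol): Si 134, P 72, Sn 107, Tl 19.
So from highest to lowest: Si > Sn > P > Tl.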